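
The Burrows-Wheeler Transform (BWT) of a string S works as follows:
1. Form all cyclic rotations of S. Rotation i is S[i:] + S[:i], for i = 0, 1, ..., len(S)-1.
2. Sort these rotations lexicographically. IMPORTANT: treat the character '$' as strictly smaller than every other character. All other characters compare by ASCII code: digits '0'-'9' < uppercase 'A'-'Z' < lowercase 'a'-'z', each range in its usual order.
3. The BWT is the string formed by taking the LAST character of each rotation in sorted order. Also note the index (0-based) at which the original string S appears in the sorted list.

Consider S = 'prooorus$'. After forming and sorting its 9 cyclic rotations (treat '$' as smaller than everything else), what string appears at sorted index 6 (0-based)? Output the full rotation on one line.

Answer: rus$prooo

Derivation:
All 9 rotations (rotation i = S[i:]+S[:i]):
  rot[0] = prooorus$
  rot[1] = rooorus$p
  rot[2] = ooorus$pr
  rot[3] = oorus$pro
  rot[4] = orus$proo
  rot[5] = rus$prooo
  rot[6] = us$prooor
  rot[7] = s$proooru
  rot[8] = $prooorus
Sorted (with $ < everything):
  sorted[0] = $prooorus
  sorted[1] = ooorus$pr
  sorted[2] = oorus$pro
  sorted[3] = orus$proo
  sorted[4] = prooorus$
  sorted[5] = rooorus$p
  sorted[6] = rus$prooo
  sorted[7] = s$proooru
  sorted[8] = us$prooor
sorted[6] = rus$prooo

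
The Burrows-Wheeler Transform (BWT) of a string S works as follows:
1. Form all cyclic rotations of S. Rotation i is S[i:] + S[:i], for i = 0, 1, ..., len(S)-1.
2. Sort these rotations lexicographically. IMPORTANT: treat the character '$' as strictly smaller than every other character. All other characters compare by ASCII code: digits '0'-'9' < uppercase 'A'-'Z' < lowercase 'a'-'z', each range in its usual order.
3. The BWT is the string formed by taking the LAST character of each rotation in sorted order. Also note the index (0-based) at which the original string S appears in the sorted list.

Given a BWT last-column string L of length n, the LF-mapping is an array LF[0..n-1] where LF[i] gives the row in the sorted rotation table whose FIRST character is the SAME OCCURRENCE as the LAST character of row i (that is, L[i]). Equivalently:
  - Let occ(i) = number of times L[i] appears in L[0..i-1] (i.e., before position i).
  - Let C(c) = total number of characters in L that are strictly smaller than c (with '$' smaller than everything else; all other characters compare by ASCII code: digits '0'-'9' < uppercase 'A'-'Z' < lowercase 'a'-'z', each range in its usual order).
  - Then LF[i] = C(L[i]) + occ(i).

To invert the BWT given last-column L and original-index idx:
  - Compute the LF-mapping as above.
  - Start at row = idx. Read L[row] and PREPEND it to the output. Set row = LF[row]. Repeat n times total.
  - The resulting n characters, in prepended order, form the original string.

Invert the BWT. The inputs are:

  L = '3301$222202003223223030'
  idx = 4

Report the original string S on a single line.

Answer: 0221022032300203332223$

Derivation:
LF mapping: 17 18 1 7 0 8 9 10 11 2 12 3 4 19 13 14 20 15 16 21 5 22 6
Walk LF starting at row 4, prepending L[row]:
  step 1: row=4, L[4]='$', prepend. Next row=LF[4]=0
  step 2: row=0, L[0]='3', prepend. Next row=LF[0]=17
  step 3: row=17, L[17]='2', prepend. Next row=LF[17]=15
  step 4: row=15, L[15]='2', prepend. Next row=LF[15]=14
  step 5: row=14, L[14]='2', prepend. Next row=LF[14]=13
  step 6: row=13, L[13]='3', prepend. Next row=LF[13]=19
  step 7: row=19, L[19]='3', prepend. Next row=LF[19]=21
  step 8: row=21, L[21]='3', prepend. Next row=LF[21]=22
  step 9: row=22, L[22]='0', prepend. Next row=LF[22]=6
  step 10: row=6, L[6]='2', prepend. Next row=LF[6]=9
  step 11: row=9, L[9]='0', prepend. Next row=LF[9]=2
  step 12: row=2, L[2]='0', prepend. Next row=LF[2]=1
  step 13: row=1, L[1]='3', prepend. Next row=LF[1]=18
  step 14: row=18, L[18]='2', prepend. Next row=LF[18]=16
  step 15: row=16, L[16]='3', prepend. Next row=LF[16]=20
  step 16: row=20, L[20]='0', prepend. Next row=LF[20]=5
  step 17: row=5, L[5]='2', prepend. Next row=LF[5]=8
  step 18: row=8, L[8]='2', prepend. Next row=LF[8]=11
  step 19: row=11, L[11]='0', prepend. Next row=LF[11]=3
  step 20: row=3, L[3]='1', prepend. Next row=LF[3]=7
  step 21: row=7, L[7]='2', prepend. Next row=LF[7]=10
  step 22: row=10, L[10]='2', prepend. Next row=LF[10]=12
  step 23: row=12, L[12]='0', prepend. Next row=LF[12]=4
Reversed output: 0221022032300203332223$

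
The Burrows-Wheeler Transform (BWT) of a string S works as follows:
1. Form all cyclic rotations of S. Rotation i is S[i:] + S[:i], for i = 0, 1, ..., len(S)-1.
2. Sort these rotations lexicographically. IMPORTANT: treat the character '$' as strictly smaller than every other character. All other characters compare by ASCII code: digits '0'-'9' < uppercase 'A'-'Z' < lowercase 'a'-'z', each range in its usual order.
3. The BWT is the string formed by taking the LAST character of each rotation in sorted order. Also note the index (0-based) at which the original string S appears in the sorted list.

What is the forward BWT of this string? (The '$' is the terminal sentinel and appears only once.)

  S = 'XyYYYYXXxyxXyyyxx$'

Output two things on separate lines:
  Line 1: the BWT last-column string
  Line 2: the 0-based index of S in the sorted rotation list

All 18 rotations (rotation i = S[i:]+S[:i]):
  rot[0] = XyYYYYXXxyxXyyyxx$
  rot[1] = yYYYYXXxyxXyyyxx$X
  rot[2] = YYYYXXxyxXyyyxx$Xy
  rot[3] = YYYXXxyxXyyyxx$XyY
  rot[4] = YYXXxyxXyyyxx$XyYY
  rot[5] = YXXxyxXyyyxx$XyYYY
  rot[6] = XXxyxXyyyxx$XyYYYY
  rot[7] = XxyxXyyyxx$XyYYYYX
  rot[8] = xyxXyyyxx$XyYYYYXX
  rot[9] = yxXyyyxx$XyYYYYXXx
  rot[10] = xXyyyxx$XyYYYYXXxy
  rot[11] = Xyyyxx$XyYYYYXXxyx
  rot[12] = yyyxx$XyYYYYXXxyxX
  rot[13] = yyxx$XyYYYYXXxyxXy
  rot[14] = yxx$XyYYYYXXxyxXyy
  rot[15] = xx$XyYYYYXXxyxXyyy
  rot[16] = x$XyYYYYXXxyxXyyyx
  rot[17] = $XyYYYYXXxyxXyyyxx
Sorted (with $ < everything):
  sorted[0] = $XyYYYYXXxyxXyyyxx  (last char: 'x')
  sorted[1] = XXxyxXyyyxx$XyYYYY  (last char: 'Y')
  sorted[2] = XxyxXyyyxx$XyYYYYX  (last char: 'X')
  sorted[3] = XyYYYYXXxyxXyyyxx$  (last char: '$')
  sorted[4] = Xyyyxx$XyYYYYXXxyx  (last char: 'x')
  sorted[5] = YXXxyxXyyyxx$XyYYY  (last char: 'Y')
  sorted[6] = YYXXxyxXyyyxx$XyYY  (last char: 'Y')
  sorted[7] = YYYXXxyxXyyyxx$XyY  (last char: 'Y')
  sorted[8] = YYYYXXxyxXyyyxx$Xy  (last char: 'y')
  sorted[9] = x$XyYYYYXXxyxXyyyx  (last char: 'x')
  sorted[10] = xXyyyxx$XyYYYYXXxy  (last char: 'y')
  sorted[11] = xx$XyYYYYXXxyxXyyy  (last char: 'y')
  sorted[12] = xyxXyyyxx$XyYYYYXX  (last char: 'X')
  sorted[13] = yYYYYXXxyxXyyyxx$X  (last char: 'X')
  sorted[14] = yxXyyyxx$XyYYYYXXx  (last char: 'x')
  sorted[15] = yxx$XyYYYYXXxyxXyy  (last char: 'y')
  sorted[16] = yyxx$XyYYYYXXxyxXy  (last char: 'y')
  sorted[17] = yyyxx$XyYYYYXXxyxX  (last char: 'X')
Last column: xYX$xYYYyxyyXXxyyX
Original string S is at sorted index 3

Answer: xYX$xYYYyxyyXXxyyX
3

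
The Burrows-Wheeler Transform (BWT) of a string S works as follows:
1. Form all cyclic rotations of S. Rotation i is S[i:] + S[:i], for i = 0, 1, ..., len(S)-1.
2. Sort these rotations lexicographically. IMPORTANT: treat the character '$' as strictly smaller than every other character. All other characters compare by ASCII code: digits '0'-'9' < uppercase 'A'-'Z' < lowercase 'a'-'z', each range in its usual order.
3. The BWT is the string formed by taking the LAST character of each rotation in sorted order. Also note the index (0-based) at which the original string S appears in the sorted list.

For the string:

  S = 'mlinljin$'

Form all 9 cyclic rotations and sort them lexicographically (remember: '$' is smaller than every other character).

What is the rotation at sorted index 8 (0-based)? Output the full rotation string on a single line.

Answer: nljin$mli

Derivation:
All 9 rotations (rotation i = S[i:]+S[:i]):
  rot[0] = mlinljin$
  rot[1] = linljin$m
  rot[2] = inljin$ml
  rot[3] = nljin$mli
  rot[4] = ljin$mlin
  rot[5] = jin$mlinl
  rot[6] = in$mlinlj
  rot[7] = n$mlinlji
  rot[8] = $mlinljin
Sorted (with $ < everything):
  sorted[0] = $mlinljin
  sorted[1] = in$mlinlj
  sorted[2] = inljin$ml
  sorted[3] = jin$mlinl
  sorted[4] = linljin$m
  sorted[5] = ljin$mlin
  sorted[6] = mlinljin$
  sorted[7] = n$mlinlji
  sorted[8] = nljin$mli
sorted[8] = nljin$mli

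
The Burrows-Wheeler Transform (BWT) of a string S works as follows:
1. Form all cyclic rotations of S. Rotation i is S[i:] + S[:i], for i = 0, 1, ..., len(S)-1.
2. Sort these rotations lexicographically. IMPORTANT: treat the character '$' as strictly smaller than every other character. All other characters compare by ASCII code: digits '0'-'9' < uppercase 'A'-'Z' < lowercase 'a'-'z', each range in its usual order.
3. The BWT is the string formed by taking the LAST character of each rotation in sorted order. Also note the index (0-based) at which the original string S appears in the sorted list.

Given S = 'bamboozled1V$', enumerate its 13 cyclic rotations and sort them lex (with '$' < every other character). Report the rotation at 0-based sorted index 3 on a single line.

Answer: amboozled1V$b

Derivation:
All 13 rotations (rotation i = S[i:]+S[:i]):
  rot[0] = bamboozled1V$
  rot[1] = amboozled1V$b
  rot[2] = mboozled1V$ba
  rot[3] = boozled1V$bam
  rot[4] = oozled1V$bamb
  rot[5] = ozled1V$bambo
  rot[6] = zled1V$bamboo
  rot[7] = led1V$bambooz
  rot[8] = ed1V$bamboozl
  rot[9] = d1V$bamboozle
  rot[10] = 1V$bamboozled
  rot[11] = V$bamboozled1
  rot[12] = $bamboozled1V
Sorted (with $ < everything):
  sorted[0] = $bamboozled1V
  sorted[1] = 1V$bamboozled
  sorted[2] = V$bamboozled1
  sorted[3] = amboozled1V$b
  sorted[4] = bamboozled1V$
  sorted[5] = boozled1V$bam
  sorted[6] = d1V$bamboozle
  sorted[7] = ed1V$bamboozl
  sorted[8] = led1V$bambooz
  sorted[9] = mboozled1V$ba
  sorted[10] = oozled1V$bamb
  sorted[11] = ozled1V$bambo
  sorted[12] = zled1V$bamboo
sorted[3] = amboozled1V$b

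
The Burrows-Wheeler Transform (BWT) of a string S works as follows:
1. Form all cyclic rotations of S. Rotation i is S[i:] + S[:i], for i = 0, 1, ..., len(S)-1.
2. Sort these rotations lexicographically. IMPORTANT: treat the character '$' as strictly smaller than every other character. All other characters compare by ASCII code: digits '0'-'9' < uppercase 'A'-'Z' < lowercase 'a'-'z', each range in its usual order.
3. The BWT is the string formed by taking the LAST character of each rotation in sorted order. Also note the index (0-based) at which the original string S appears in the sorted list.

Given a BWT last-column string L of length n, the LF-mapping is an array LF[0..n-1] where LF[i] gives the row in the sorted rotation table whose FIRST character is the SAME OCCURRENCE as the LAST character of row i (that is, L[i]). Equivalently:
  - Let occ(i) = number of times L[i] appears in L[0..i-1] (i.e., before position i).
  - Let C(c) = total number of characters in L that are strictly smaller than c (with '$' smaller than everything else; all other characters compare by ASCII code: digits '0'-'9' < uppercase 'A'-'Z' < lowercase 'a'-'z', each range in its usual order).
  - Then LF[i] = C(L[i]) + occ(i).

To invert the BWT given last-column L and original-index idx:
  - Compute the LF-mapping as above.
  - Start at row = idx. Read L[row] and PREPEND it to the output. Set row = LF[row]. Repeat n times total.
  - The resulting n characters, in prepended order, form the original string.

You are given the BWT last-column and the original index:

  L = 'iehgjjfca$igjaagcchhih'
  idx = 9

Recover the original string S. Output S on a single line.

LF mapping: 16 7 12 9 19 20 8 4 1 0 17 10 21 2 3 11 5 6 13 14 18 15
Walk LF starting at row 9, prepending L[row]:
  step 1: row=9, L[9]='$', prepend. Next row=LF[9]=0
  step 2: row=0, L[0]='i', prepend. Next row=LF[0]=16
  step 3: row=16, L[16]='c', prepend. Next row=LF[16]=5
  step 4: row=5, L[5]='j', prepend. Next row=LF[5]=20
  step 5: row=20, L[20]='i', prepend. Next row=LF[20]=18
  step 6: row=18, L[18]='h', prepend. Next row=LF[18]=13
  step 7: row=13, L[13]='a', prepend. Next row=LF[13]=2
  step 8: row=2, L[2]='h', prepend. Next row=LF[2]=12
  step 9: row=12, L[12]='j', prepend. Next row=LF[12]=21
  step 10: row=21, L[21]='h', prepend. Next row=LF[21]=15
  step 11: row=15, L[15]='g', prepend. Next row=LF[15]=11
  step 12: row=11, L[11]='g', prepend. Next row=LF[11]=10
  step 13: row=10, L[10]='i', prepend. Next row=LF[10]=17
  step 14: row=17, L[17]='c', prepend. Next row=LF[17]=6
  step 15: row=6, L[6]='f', prepend. Next row=LF[6]=8
  step 16: row=8, L[8]='a', prepend. Next row=LF[8]=1
  step 17: row=1, L[1]='e', prepend. Next row=LF[1]=7
  step 18: row=7, L[7]='c', prepend. Next row=LF[7]=4
  step 19: row=4, L[4]='j', prepend. Next row=LF[4]=19
  step 20: row=19, L[19]='h', prepend. Next row=LF[19]=14
  step 21: row=14, L[14]='a', prepend. Next row=LF[14]=3
  step 22: row=3, L[3]='g', prepend. Next row=LF[3]=9
Reversed output: gahjceafcigghjhahijci$

Answer: gahjceafcigghjhahijci$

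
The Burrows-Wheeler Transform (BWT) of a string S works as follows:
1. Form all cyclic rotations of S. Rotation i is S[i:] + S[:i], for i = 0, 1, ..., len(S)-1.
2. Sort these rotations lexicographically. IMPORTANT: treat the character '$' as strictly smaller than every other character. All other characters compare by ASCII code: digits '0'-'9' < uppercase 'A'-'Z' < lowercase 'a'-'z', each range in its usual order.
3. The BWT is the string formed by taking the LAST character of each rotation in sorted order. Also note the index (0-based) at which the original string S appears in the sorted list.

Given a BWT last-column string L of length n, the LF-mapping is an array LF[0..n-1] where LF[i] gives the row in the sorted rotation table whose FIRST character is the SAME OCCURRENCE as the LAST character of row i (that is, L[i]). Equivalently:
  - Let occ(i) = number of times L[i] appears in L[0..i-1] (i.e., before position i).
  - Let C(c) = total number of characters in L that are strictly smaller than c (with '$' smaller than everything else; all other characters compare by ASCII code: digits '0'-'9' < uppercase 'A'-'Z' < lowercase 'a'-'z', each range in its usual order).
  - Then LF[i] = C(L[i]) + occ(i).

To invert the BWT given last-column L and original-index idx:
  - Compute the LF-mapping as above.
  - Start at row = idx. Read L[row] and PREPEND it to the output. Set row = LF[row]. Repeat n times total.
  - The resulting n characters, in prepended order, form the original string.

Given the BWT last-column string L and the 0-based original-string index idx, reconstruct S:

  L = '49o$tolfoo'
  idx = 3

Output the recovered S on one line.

Answer: footloo94$

Derivation:
LF mapping: 1 2 5 0 9 6 4 3 7 8
Walk LF starting at row 3, prepending L[row]:
  step 1: row=3, L[3]='$', prepend. Next row=LF[3]=0
  step 2: row=0, L[0]='4', prepend. Next row=LF[0]=1
  step 3: row=1, L[1]='9', prepend. Next row=LF[1]=2
  step 4: row=2, L[2]='o', prepend. Next row=LF[2]=5
  step 5: row=5, L[5]='o', prepend. Next row=LF[5]=6
  step 6: row=6, L[6]='l', prepend. Next row=LF[6]=4
  step 7: row=4, L[4]='t', prepend. Next row=LF[4]=9
  step 8: row=9, L[9]='o', prepend. Next row=LF[9]=8
  step 9: row=8, L[8]='o', prepend. Next row=LF[8]=7
  step 10: row=7, L[7]='f', prepend. Next row=LF[7]=3
Reversed output: footloo94$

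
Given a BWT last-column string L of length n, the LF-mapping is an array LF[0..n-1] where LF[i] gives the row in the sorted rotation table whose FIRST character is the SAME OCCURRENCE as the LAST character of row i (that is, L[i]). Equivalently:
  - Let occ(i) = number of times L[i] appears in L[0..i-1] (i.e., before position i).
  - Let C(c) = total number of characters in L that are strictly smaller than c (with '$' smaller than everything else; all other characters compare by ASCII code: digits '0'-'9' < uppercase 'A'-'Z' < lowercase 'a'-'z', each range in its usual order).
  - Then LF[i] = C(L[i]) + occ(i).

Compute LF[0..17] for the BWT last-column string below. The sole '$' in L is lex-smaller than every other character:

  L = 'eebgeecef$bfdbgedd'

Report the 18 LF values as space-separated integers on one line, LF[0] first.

Char counts: '$':1, 'b':3, 'c':1, 'd':3, 'e':6, 'f':2, 'g':2
C (first-col start): C('$')=0, C('b')=1, C('c')=4, C('d')=5, C('e')=8, C('f')=14, C('g')=16
L[0]='e': occ=0, LF[0]=C('e')+0=8+0=8
L[1]='e': occ=1, LF[1]=C('e')+1=8+1=9
L[2]='b': occ=0, LF[2]=C('b')+0=1+0=1
L[3]='g': occ=0, LF[3]=C('g')+0=16+0=16
L[4]='e': occ=2, LF[4]=C('e')+2=8+2=10
L[5]='e': occ=3, LF[5]=C('e')+3=8+3=11
L[6]='c': occ=0, LF[6]=C('c')+0=4+0=4
L[7]='e': occ=4, LF[7]=C('e')+4=8+4=12
L[8]='f': occ=0, LF[8]=C('f')+0=14+0=14
L[9]='$': occ=0, LF[9]=C('$')+0=0+0=0
L[10]='b': occ=1, LF[10]=C('b')+1=1+1=2
L[11]='f': occ=1, LF[11]=C('f')+1=14+1=15
L[12]='d': occ=0, LF[12]=C('d')+0=5+0=5
L[13]='b': occ=2, LF[13]=C('b')+2=1+2=3
L[14]='g': occ=1, LF[14]=C('g')+1=16+1=17
L[15]='e': occ=5, LF[15]=C('e')+5=8+5=13
L[16]='d': occ=1, LF[16]=C('d')+1=5+1=6
L[17]='d': occ=2, LF[17]=C('d')+2=5+2=7

Answer: 8 9 1 16 10 11 4 12 14 0 2 15 5 3 17 13 6 7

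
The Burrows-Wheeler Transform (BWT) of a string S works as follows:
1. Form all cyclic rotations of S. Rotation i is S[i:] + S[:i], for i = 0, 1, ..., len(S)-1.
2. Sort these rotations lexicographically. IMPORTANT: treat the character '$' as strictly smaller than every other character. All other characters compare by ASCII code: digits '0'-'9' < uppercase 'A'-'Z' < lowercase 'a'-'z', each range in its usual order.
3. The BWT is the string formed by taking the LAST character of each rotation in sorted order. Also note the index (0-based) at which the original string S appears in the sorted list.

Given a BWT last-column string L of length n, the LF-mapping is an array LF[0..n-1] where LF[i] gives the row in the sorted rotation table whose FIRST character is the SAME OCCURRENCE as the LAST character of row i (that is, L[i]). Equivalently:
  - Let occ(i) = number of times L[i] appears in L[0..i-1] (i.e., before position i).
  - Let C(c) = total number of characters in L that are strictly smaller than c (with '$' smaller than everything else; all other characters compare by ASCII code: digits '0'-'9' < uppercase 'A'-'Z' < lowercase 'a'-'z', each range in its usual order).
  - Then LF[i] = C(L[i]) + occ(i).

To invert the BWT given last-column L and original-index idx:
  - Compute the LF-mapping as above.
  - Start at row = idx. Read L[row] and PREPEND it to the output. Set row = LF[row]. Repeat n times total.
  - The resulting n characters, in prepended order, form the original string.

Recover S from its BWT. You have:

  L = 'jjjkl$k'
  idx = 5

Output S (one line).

LF mapping: 1 2 3 4 6 0 5
Walk LF starting at row 5, prepending L[row]:
  step 1: row=5, L[5]='$', prepend. Next row=LF[5]=0
  step 2: row=0, L[0]='j', prepend. Next row=LF[0]=1
  step 3: row=1, L[1]='j', prepend. Next row=LF[1]=2
  step 4: row=2, L[2]='j', prepend. Next row=LF[2]=3
  step 5: row=3, L[3]='k', prepend. Next row=LF[3]=4
  step 6: row=4, L[4]='l', prepend. Next row=LF[4]=6
  step 7: row=6, L[6]='k', prepend. Next row=LF[6]=5
Reversed output: klkjjj$

Answer: klkjjj$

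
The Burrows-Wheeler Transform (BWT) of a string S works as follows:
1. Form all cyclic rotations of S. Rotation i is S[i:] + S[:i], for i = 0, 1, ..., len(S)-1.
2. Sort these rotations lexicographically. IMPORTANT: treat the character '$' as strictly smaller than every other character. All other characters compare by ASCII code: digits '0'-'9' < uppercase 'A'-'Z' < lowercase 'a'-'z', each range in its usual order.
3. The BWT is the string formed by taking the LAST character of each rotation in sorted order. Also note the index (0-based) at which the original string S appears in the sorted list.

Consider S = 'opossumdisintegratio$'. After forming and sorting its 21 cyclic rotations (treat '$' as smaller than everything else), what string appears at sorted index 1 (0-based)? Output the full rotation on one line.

Answer: atio$opossumdisintegr

Derivation:
All 21 rotations (rotation i = S[i:]+S[:i]):
  rot[0] = opossumdisintegratio$
  rot[1] = possumdisintegratio$o
  rot[2] = ossumdisintegratio$op
  rot[3] = ssumdisintegratio$opo
  rot[4] = sumdisintegratio$opos
  rot[5] = umdisintegratio$oposs
  rot[6] = mdisintegratio$opossu
  rot[7] = disintegratio$opossum
  rot[8] = isintegratio$opossumd
  rot[9] = sintegratio$opossumdi
  rot[10] = integratio$opossumdis
  rot[11] = ntegratio$opossumdisi
  rot[12] = tegratio$opossumdisin
  rot[13] = egratio$opossumdisint
  rot[14] = gratio$opossumdisinte
  rot[15] = ratio$opossumdisinteg
  rot[16] = atio$opossumdisintegr
  rot[17] = tio$opossumdisintegra
  rot[18] = io$opossumdisintegrat
  rot[19] = o$opossumdisintegrati
  rot[20] = $opossumdisintegratio
Sorted (with $ < everything):
  sorted[0] = $opossumdisintegratio
  sorted[1] = atio$opossumdisintegr
  sorted[2] = disintegratio$opossum
  sorted[3] = egratio$opossumdisint
  sorted[4] = gratio$opossumdisinte
  sorted[5] = integratio$opossumdis
  sorted[6] = io$opossumdisintegrat
  sorted[7] = isintegratio$opossumd
  sorted[8] = mdisintegratio$opossu
  sorted[9] = ntegratio$opossumdisi
  sorted[10] = o$opossumdisintegrati
  sorted[11] = opossumdisintegratio$
  sorted[12] = ossumdisintegratio$op
  sorted[13] = possumdisintegratio$o
  sorted[14] = ratio$opossumdisinteg
  sorted[15] = sintegratio$opossumdi
  sorted[16] = ssumdisintegratio$opo
  sorted[17] = sumdisintegratio$opos
  sorted[18] = tegratio$opossumdisin
  sorted[19] = tio$opossumdisintegra
  sorted[20] = umdisintegratio$oposs
sorted[1] = atio$opossumdisintegr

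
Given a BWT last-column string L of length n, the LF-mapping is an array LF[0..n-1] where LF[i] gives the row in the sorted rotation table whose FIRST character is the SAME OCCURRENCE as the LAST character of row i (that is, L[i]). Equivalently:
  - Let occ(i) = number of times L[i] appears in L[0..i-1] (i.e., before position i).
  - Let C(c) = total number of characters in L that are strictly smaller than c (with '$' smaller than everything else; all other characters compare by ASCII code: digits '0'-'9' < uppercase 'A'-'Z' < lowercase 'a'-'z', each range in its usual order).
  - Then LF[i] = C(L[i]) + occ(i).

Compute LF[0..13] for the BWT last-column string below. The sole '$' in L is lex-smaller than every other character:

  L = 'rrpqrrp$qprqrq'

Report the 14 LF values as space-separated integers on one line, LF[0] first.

Answer: 8 9 1 4 10 11 2 0 5 3 12 6 13 7

Derivation:
Char counts: '$':1, 'p':3, 'q':4, 'r':6
C (first-col start): C('$')=0, C('p')=1, C('q')=4, C('r')=8
L[0]='r': occ=0, LF[0]=C('r')+0=8+0=8
L[1]='r': occ=1, LF[1]=C('r')+1=8+1=9
L[2]='p': occ=0, LF[2]=C('p')+0=1+0=1
L[3]='q': occ=0, LF[3]=C('q')+0=4+0=4
L[4]='r': occ=2, LF[4]=C('r')+2=8+2=10
L[5]='r': occ=3, LF[5]=C('r')+3=8+3=11
L[6]='p': occ=1, LF[6]=C('p')+1=1+1=2
L[7]='$': occ=0, LF[7]=C('$')+0=0+0=0
L[8]='q': occ=1, LF[8]=C('q')+1=4+1=5
L[9]='p': occ=2, LF[9]=C('p')+2=1+2=3
L[10]='r': occ=4, LF[10]=C('r')+4=8+4=12
L[11]='q': occ=2, LF[11]=C('q')+2=4+2=6
L[12]='r': occ=5, LF[12]=C('r')+5=8+5=13
L[13]='q': occ=3, LF[13]=C('q')+3=4+3=7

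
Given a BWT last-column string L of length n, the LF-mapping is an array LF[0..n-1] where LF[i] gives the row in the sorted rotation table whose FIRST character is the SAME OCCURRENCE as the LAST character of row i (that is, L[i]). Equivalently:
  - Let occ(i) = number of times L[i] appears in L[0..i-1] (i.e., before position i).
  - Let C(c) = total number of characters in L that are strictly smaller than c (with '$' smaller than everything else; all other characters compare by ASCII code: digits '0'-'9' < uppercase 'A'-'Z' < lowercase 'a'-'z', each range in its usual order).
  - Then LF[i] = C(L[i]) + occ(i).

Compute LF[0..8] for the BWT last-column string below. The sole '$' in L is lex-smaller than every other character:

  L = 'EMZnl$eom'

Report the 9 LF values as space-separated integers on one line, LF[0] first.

Answer: 1 2 3 7 5 0 4 8 6

Derivation:
Char counts: '$':1, 'E':1, 'M':1, 'Z':1, 'e':1, 'l':1, 'm':1, 'n':1, 'o':1
C (first-col start): C('$')=0, C('E')=1, C('M')=2, C('Z')=3, C('e')=4, C('l')=5, C('m')=6, C('n')=7, C('o')=8
L[0]='E': occ=0, LF[0]=C('E')+0=1+0=1
L[1]='M': occ=0, LF[1]=C('M')+0=2+0=2
L[2]='Z': occ=0, LF[2]=C('Z')+0=3+0=3
L[3]='n': occ=0, LF[3]=C('n')+0=7+0=7
L[4]='l': occ=0, LF[4]=C('l')+0=5+0=5
L[5]='$': occ=0, LF[5]=C('$')+0=0+0=0
L[6]='e': occ=0, LF[6]=C('e')+0=4+0=4
L[7]='o': occ=0, LF[7]=C('o')+0=8+0=8
L[8]='m': occ=0, LF[8]=C('m')+0=6+0=6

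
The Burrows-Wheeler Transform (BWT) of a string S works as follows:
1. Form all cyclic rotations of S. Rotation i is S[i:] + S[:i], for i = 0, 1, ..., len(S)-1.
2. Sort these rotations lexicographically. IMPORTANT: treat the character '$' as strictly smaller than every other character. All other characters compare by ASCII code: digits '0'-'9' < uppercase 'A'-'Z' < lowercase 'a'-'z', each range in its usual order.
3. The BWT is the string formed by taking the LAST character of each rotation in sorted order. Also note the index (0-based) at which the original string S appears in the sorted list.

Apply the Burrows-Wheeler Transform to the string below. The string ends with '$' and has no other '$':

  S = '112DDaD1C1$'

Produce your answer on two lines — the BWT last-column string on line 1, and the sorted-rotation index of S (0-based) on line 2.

All 11 rotations (rotation i = S[i:]+S[:i]):
  rot[0] = 112DDaD1C1$
  rot[1] = 12DDaD1C1$1
  rot[2] = 2DDaD1C1$11
  rot[3] = DDaD1C1$112
  rot[4] = DaD1C1$112D
  rot[5] = aD1C1$112DD
  rot[6] = D1C1$112DDa
  rot[7] = 1C1$112DDaD
  rot[8] = C1$112DDaD1
  rot[9] = 1$112DDaD1C
  rot[10] = $112DDaD1C1
Sorted (with $ < everything):
  sorted[0] = $112DDaD1C1  (last char: '1')
  sorted[1] = 1$112DDaD1C  (last char: 'C')
  sorted[2] = 112DDaD1C1$  (last char: '$')
  sorted[3] = 12DDaD1C1$1  (last char: '1')
  sorted[4] = 1C1$112DDaD  (last char: 'D')
  sorted[5] = 2DDaD1C1$11  (last char: '1')
  sorted[6] = C1$112DDaD1  (last char: '1')
  sorted[7] = D1C1$112DDa  (last char: 'a')
  sorted[8] = DDaD1C1$112  (last char: '2')
  sorted[9] = DaD1C1$112D  (last char: 'D')
  sorted[10] = aD1C1$112DD  (last char: 'D')
Last column: 1C$1D11a2DD
Original string S is at sorted index 2

Answer: 1C$1D11a2DD
2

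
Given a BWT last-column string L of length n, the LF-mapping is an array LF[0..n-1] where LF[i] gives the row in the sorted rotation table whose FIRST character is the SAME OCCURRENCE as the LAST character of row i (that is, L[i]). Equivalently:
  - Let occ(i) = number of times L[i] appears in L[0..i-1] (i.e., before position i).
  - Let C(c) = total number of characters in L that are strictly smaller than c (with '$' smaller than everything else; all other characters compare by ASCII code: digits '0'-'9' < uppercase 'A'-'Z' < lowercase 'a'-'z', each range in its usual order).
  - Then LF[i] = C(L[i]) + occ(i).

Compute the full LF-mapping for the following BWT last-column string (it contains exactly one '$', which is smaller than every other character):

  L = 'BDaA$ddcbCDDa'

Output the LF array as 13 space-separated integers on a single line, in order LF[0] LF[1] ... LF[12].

Answer: 2 4 7 1 0 11 12 10 9 3 5 6 8

Derivation:
Char counts: '$':1, 'A':1, 'B':1, 'C':1, 'D':3, 'a':2, 'b':1, 'c':1, 'd':2
C (first-col start): C('$')=0, C('A')=1, C('B')=2, C('C')=3, C('D')=4, C('a')=7, C('b')=9, C('c')=10, C('d')=11
L[0]='B': occ=0, LF[0]=C('B')+0=2+0=2
L[1]='D': occ=0, LF[1]=C('D')+0=4+0=4
L[2]='a': occ=0, LF[2]=C('a')+0=7+0=7
L[3]='A': occ=0, LF[3]=C('A')+0=1+0=1
L[4]='$': occ=0, LF[4]=C('$')+0=0+0=0
L[5]='d': occ=0, LF[5]=C('d')+0=11+0=11
L[6]='d': occ=1, LF[6]=C('d')+1=11+1=12
L[7]='c': occ=0, LF[7]=C('c')+0=10+0=10
L[8]='b': occ=0, LF[8]=C('b')+0=9+0=9
L[9]='C': occ=0, LF[9]=C('C')+0=3+0=3
L[10]='D': occ=1, LF[10]=C('D')+1=4+1=5
L[11]='D': occ=2, LF[11]=C('D')+2=4+2=6
L[12]='a': occ=1, LF[12]=C('a')+1=7+1=8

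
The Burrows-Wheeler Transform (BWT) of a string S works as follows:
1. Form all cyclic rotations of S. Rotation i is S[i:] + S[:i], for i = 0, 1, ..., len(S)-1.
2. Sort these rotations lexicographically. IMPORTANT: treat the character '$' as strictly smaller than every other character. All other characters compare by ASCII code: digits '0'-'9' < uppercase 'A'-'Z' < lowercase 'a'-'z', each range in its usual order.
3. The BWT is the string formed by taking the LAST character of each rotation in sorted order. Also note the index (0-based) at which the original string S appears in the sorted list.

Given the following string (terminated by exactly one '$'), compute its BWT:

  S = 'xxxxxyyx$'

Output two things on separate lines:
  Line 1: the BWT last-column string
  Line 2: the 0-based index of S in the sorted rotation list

All 9 rotations (rotation i = S[i:]+S[:i]):
  rot[0] = xxxxxyyx$
  rot[1] = xxxxyyx$x
  rot[2] = xxxyyx$xx
  rot[3] = xxyyx$xxx
  rot[4] = xyyx$xxxx
  rot[5] = yyx$xxxxx
  rot[6] = yx$xxxxxy
  rot[7] = x$xxxxxyy
  rot[8] = $xxxxxyyx
Sorted (with $ < everything):
  sorted[0] = $xxxxxyyx  (last char: 'x')
  sorted[1] = x$xxxxxyy  (last char: 'y')
  sorted[2] = xxxxxyyx$  (last char: '$')
  sorted[3] = xxxxyyx$x  (last char: 'x')
  sorted[4] = xxxyyx$xx  (last char: 'x')
  sorted[5] = xxyyx$xxx  (last char: 'x')
  sorted[6] = xyyx$xxxx  (last char: 'x')
  sorted[7] = yx$xxxxxy  (last char: 'y')
  sorted[8] = yyx$xxxxx  (last char: 'x')
Last column: xy$xxxxyx
Original string S is at sorted index 2

Answer: xy$xxxxyx
2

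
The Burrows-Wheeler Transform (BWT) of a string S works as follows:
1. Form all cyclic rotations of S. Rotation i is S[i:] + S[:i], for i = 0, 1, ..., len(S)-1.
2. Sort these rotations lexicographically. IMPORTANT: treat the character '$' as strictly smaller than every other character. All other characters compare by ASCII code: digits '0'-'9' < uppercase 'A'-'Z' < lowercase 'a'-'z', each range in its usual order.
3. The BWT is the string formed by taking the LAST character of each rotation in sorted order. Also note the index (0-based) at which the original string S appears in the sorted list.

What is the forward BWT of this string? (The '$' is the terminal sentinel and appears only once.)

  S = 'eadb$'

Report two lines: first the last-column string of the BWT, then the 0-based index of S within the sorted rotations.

Answer: beda$
4

Derivation:
All 5 rotations (rotation i = S[i:]+S[:i]):
  rot[0] = eadb$
  rot[1] = adb$e
  rot[2] = db$ea
  rot[3] = b$ead
  rot[4] = $eadb
Sorted (with $ < everything):
  sorted[0] = $eadb  (last char: 'b')
  sorted[1] = adb$e  (last char: 'e')
  sorted[2] = b$ead  (last char: 'd')
  sorted[3] = db$ea  (last char: 'a')
  sorted[4] = eadb$  (last char: '$')
Last column: beda$
Original string S is at sorted index 4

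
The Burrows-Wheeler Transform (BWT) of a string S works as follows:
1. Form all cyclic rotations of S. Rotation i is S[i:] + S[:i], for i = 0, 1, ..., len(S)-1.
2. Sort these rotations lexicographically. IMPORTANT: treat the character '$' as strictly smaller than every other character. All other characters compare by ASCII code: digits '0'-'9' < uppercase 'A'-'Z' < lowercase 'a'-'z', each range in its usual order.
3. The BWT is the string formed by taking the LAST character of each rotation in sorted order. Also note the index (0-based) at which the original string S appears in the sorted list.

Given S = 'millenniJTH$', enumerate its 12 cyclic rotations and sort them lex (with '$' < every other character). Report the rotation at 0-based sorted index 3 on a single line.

All 12 rotations (rotation i = S[i:]+S[:i]):
  rot[0] = millenniJTH$
  rot[1] = illenniJTH$m
  rot[2] = llenniJTH$mi
  rot[3] = lenniJTH$mil
  rot[4] = enniJTH$mill
  rot[5] = nniJTH$mille
  rot[6] = niJTH$millen
  rot[7] = iJTH$millenn
  rot[8] = JTH$millenni
  rot[9] = TH$millenniJ
  rot[10] = H$millenniJT
  rot[11] = $millenniJTH
Sorted (with $ < everything):
  sorted[0] = $millenniJTH
  sorted[1] = H$millenniJT
  sorted[2] = JTH$millenni
  sorted[3] = TH$millenniJ
  sorted[4] = enniJTH$mill
  sorted[5] = iJTH$millenn
  sorted[6] = illenniJTH$m
  sorted[7] = lenniJTH$mil
  sorted[8] = llenniJTH$mi
  sorted[9] = millenniJTH$
  sorted[10] = niJTH$millen
  sorted[11] = nniJTH$mille
sorted[3] = TH$millenniJ

Answer: TH$millenniJ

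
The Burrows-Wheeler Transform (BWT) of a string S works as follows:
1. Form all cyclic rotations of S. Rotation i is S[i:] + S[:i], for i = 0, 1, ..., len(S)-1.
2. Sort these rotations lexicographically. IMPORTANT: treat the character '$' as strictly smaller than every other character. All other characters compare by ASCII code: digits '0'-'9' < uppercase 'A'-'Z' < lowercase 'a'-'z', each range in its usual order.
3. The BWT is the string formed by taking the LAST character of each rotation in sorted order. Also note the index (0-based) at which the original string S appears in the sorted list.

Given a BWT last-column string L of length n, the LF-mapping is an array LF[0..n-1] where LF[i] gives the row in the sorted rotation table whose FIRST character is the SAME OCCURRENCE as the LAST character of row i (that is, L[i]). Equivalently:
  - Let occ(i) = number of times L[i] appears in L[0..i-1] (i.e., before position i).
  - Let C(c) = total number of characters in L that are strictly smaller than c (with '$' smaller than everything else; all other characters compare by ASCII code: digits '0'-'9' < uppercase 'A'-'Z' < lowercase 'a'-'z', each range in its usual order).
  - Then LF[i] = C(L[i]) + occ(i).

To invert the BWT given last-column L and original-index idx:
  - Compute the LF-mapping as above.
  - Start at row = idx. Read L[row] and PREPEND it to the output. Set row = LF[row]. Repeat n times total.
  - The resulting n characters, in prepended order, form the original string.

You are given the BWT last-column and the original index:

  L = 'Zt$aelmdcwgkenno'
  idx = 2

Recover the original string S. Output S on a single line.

LF mapping: 1 14 0 2 5 9 10 4 3 15 7 8 6 11 12 13
Walk LF starting at row 2, prepending L[row]:
  step 1: row=2, L[2]='$', prepend. Next row=LF[2]=0
  step 2: row=0, L[0]='Z', prepend. Next row=LF[0]=1
  step 3: row=1, L[1]='t', prepend. Next row=LF[1]=14
  step 4: row=14, L[14]='n', prepend. Next row=LF[14]=12
  step 5: row=12, L[12]='e', prepend. Next row=LF[12]=6
  step 6: row=6, L[6]='m', prepend. Next row=LF[6]=10
  step 7: row=10, L[10]='g', prepend. Next row=LF[10]=7
  step 8: row=7, L[7]='d', prepend. Next row=LF[7]=4
  step 9: row=4, L[4]='e', prepend. Next row=LF[4]=5
  step 10: row=5, L[5]='l', prepend. Next row=LF[5]=9
  step 11: row=9, L[9]='w', prepend. Next row=LF[9]=15
  step 12: row=15, L[15]='o', prepend. Next row=LF[15]=13
  step 13: row=13, L[13]='n', prepend. Next row=LF[13]=11
  step 14: row=11, L[11]='k', prepend. Next row=LF[11]=8
  step 15: row=8, L[8]='c', prepend. Next row=LF[8]=3
  step 16: row=3, L[3]='a', prepend. Next row=LF[3]=2
Reversed output: acknowledgmentZ$

Answer: acknowledgmentZ$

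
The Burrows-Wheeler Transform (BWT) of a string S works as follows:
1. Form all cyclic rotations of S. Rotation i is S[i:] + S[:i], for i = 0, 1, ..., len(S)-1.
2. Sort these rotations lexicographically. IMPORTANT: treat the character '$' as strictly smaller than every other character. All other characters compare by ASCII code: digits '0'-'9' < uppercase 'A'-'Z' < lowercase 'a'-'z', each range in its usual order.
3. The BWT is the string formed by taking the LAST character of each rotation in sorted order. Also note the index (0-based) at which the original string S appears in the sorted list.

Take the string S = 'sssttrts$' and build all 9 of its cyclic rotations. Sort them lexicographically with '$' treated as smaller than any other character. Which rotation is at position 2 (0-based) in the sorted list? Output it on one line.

All 9 rotations (rotation i = S[i:]+S[:i]):
  rot[0] = sssttrts$
  rot[1] = ssttrts$s
  rot[2] = sttrts$ss
  rot[3] = ttrts$sss
  rot[4] = trts$ssst
  rot[5] = rts$ssstt
  rot[6] = ts$sssttr
  rot[7] = s$sssttrt
  rot[8] = $sssttrts
Sorted (with $ < everything):
  sorted[0] = $sssttrts
  sorted[1] = rts$ssstt
  sorted[2] = s$sssttrt
  sorted[3] = sssttrts$
  sorted[4] = ssttrts$s
  sorted[5] = sttrts$ss
  sorted[6] = trts$ssst
  sorted[7] = ts$sssttr
  sorted[8] = ttrts$sss
sorted[2] = s$sssttrt

Answer: s$sssttrt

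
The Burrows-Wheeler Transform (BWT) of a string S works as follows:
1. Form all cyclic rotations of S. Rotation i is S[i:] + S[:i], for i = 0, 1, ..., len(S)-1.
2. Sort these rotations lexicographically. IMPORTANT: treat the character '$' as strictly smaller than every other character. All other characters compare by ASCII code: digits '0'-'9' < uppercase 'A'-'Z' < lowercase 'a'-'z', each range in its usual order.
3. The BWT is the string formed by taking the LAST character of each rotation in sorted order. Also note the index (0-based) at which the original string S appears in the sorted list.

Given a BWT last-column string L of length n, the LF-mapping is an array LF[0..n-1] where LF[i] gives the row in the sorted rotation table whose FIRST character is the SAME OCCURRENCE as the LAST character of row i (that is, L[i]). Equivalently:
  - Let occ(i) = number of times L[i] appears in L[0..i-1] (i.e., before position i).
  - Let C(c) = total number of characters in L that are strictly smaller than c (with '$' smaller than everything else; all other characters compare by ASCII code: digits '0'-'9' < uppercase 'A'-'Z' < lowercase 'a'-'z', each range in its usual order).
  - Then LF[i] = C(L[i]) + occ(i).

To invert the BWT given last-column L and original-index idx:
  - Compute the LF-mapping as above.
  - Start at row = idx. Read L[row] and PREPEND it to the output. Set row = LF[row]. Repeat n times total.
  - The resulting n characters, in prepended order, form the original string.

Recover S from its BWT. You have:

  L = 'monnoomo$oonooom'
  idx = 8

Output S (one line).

LF mapping: 1 7 4 5 8 9 2 10 0 11 12 6 13 14 15 3
Walk LF starting at row 8, prepending L[row]:
  step 1: row=8, L[8]='$', prepend. Next row=LF[8]=0
  step 2: row=0, L[0]='m', prepend. Next row=LF[0]=1
  step 3: row=1, L[1]='o', prepend. Next row=LF[1]=7
  step 4: row=7, L[7]='o', prepend. Next row=LF[7]=10
  step 5: row=10, L[10]='o', prepend. Next row=LF[10]=12
  step 6: row=12, L[12]='o', prepend. Next row=LF[12]=13
  step 7: row=13, L[13]='o', prepend. Next row=LF[13]=14
  step 8: row=14, L[14]='o', prepend. Next row=LF[14]=15
  step 9: row=15, L[15]='m', prepend. Next row=LF[15]=3
  step 10: row=3, L[3]='n', prepend. Next row=LF[3]=5
  step 11: row=5, L[5]='o', prepend. Next row=LF[5]=9
  step 12: row=9, L[9]='o', prepend. Next row=LF[9]=11
  step 13: row=11, L[11]='n', prepend. Next row=LF[11]=6
  step 14: row=6, L[6]='m', prepend. Next row=LF[6]=2
  step 15: row=2, L[2]='n', prepend. Next row=LF[2]=4
  step 16: row=4, L[4]='o', prepend. Next row=LF[4]=8
Reversed output: onmnoonmoooooom$

Answer: onmnoonmoooooom$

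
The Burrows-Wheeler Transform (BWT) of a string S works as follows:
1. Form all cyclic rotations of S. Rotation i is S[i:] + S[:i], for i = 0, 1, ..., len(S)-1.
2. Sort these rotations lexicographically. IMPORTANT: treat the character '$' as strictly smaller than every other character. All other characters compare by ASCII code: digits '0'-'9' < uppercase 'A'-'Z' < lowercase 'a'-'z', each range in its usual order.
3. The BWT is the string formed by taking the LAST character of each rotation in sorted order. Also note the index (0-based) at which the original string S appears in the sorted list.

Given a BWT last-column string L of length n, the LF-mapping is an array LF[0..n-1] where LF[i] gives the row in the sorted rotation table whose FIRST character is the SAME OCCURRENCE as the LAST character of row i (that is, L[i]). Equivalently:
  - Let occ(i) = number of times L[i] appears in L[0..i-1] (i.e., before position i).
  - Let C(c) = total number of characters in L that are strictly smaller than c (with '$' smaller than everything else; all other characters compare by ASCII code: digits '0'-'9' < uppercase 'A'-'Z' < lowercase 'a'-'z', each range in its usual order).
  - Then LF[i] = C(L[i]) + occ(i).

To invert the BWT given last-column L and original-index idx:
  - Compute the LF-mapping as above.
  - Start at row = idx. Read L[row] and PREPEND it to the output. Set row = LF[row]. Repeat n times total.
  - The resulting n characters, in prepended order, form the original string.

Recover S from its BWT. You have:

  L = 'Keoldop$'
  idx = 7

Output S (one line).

LF mapping: 1 3 5 4 2 6 7 0
Walk LF starting at row 7, prepending L[row]:
  step 1: row=7, L[7]='$', prepend. Next row=LF[7]=0
  step 2: row=0, L[0]='K', prepend. Next row=LF[0]=1
  step 3: row=1, L[1]='e', prepend. Next row=LF[1]=3
  step 4: row=3, L[3]='l', prepend. Next row=LF[3]=4
  step 5: row=4, L[4]='d', prepend. Next row=LF[4]=2
  step 6: row=2, L[2]='o', prepend. Next row=LF[2]=5
  step 7: row=5, L[5]='o', prepend. Next row=LF[5]=6
  step 8: row=6, L[6]='p', prepend. Next row=LF[6]=7
Reversed output: poodleK$

Answer: poodleK$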